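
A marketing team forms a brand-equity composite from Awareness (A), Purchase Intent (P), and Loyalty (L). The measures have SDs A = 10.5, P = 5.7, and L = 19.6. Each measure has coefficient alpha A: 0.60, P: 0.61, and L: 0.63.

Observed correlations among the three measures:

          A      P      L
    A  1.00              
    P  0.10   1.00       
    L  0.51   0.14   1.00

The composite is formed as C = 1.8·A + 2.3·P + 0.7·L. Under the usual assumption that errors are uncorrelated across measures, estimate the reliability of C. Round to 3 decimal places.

Var(C) = 1.8²·10.5² + 2.3²·5.7² + 0.7²·19.6² + 2·[4.14·10.5·5.7·0.10 + 1.26·10.5·19.6·0.51 + 1.61·5.7·19.6·0.14] = 717.321 + 364.413 = 1081.73.
Under uncorrelated errors the observed covariances equal the true-score covariances, so only the own-variance terms attenuate.
True-score variance = [1.8²·10.5²·0.60 + 2.3²·5.7²·0.61 + 0.7²·19.6²·0.63] + 364.413 = 437.758 + 364.413 = 802.172.
Reliability = 802.172 / 1081.73 = 0.742.

0.742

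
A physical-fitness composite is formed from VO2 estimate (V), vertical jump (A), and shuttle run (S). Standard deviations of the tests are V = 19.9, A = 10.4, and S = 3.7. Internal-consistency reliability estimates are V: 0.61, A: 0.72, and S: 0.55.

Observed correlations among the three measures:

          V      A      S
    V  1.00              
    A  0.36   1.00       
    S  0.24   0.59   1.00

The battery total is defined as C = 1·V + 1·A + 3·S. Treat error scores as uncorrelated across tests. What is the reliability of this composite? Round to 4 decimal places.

0.7642

Var(C) = 19.9² + 10.4² + 3²·3.7² + 2·[19.9·10.4·0.36 + 3·19.9·3.7·0.24 + 3·10.4·3.7·0.59] = 627.38 + 391.258 = 1018.64.
With uncorrelated errors the cross-covariances are all true-score covariance, so they carry over unchanged; only the diagonal terms shrink to ρᵢσᵢ².
True-score variance = [19.9²·0.61 + 10.4²·0.72 + 3²·3.7²·0.55] + 391.258 = 387.207 + 391.258 = 778.464.
Reliability = 778.464 / 1018.64 = 0.7642.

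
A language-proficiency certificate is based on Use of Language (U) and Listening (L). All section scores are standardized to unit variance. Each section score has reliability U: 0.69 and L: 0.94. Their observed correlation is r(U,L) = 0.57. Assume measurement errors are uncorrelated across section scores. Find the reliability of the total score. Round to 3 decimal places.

0.882

Var(U+L) = 2 + 2·[0.57] = 2 + 1.14 = 3.14.
Because errors are independent across components, Cov(Tᵢ,Tⱼ) = Cov(Xᵢ,Xⱼ); the off-diagonal part of the true-score variance is the same as above.
True-score variance = [0.69 + 0.94] + 1.14 = 1.63 + 1.14 = 2.77.
Reliability = 2.77 / 3.14 = 0.882.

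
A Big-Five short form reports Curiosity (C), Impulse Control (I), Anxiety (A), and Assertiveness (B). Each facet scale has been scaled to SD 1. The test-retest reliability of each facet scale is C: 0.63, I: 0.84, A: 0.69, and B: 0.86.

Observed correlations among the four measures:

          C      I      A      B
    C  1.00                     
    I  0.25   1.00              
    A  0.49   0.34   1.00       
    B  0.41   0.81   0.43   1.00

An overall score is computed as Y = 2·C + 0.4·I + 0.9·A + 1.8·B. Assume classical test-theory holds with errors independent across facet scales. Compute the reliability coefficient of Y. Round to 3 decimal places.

Var(Y) = 2² + 0.4² + 0.9² + 1.8² + 2·[0.8·0.25 + 1.8·0.49 + 3.6·0.41 + 0.36·0.34 + 0.72·0.81 + 1.62·0.43] = 8.21 + 7.9204 = 16.1304.
With uncorrelated errors the cross-covariances are all true-score covariance, so they carry over unchanged; only the diagonal terms shrink to ρᵢσᵢ².
True-score variance = [2²·0.63 + 0.4²·0.84 + 0.9²·0.69 + 1.8²·0.86] + 7.9204 = 5.9997 + 7.9204 = 13.9201.
Reliability = 13.9201 / 16.1304 = 0.863.

0.863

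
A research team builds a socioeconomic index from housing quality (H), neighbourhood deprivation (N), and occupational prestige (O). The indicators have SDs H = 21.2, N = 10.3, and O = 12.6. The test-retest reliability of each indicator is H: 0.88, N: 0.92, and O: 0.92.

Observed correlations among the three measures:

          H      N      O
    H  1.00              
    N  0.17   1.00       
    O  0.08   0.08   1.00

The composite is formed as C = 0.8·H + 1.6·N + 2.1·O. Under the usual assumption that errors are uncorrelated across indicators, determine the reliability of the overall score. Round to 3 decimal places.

Var(C) = 0.8²·21.2² + 1.6²·10.3² + 2.1²·12.6² + 2·[1.28·21.2·10.3·0.17 + 1.68·21.2·12.6·0.08 + 3.36·10.3·12.6·0.08] = 1259.36 + 236.602 = 1495.97.
Under uncorrelated errors the observed covariances equal the true-score covariances, so only the own-variance terms attenuate.
True-score variance = [0.8²·21.2²·0.88 + 1.6²·10.3²·0.92 + 2.1²·12.6²·0.92] + 236.602 = 1147.11 + 236.602 = 1383.71.
Reliability = 1383.71 / 1495.97 = 0.925.

0.925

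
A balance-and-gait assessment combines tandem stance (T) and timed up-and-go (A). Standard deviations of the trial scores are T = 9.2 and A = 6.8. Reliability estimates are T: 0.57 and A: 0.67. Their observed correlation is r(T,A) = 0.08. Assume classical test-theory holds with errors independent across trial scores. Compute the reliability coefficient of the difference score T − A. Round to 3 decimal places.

0.573

Var(T−A) = 9.2² + 6.8² − 2·9.2·6.8·0.08 = 130.88 − 10.0096 = 120.87.
Under uncorrelated errors the observed covariances equal the true-score covariances, so only the own-variance terms attenuate.
True-score variance = [9.2²·0.57 + 6.8²·0.67] − 10.0096 = 79.2256 − 10.0096 = 69.216.
Reliability = 69.216 / 120.87 = 0.573.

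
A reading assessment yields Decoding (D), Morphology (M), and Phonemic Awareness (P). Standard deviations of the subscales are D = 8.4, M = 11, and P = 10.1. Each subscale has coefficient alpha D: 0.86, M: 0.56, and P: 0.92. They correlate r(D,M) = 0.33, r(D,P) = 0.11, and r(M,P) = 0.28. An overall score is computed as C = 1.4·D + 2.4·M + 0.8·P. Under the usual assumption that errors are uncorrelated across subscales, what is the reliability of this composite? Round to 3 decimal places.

0.734

Var(C) = 1.4²·8.4² + 2.4²·11² + 0.8²·10.1² + 2·[3.36·8.4·11·0.33 + 1.12·8.4·10.1·0.11 + 1.92·11·10.1·0.28] = 900.544 + 345.266 = 1245.81.
Under uncorrelated errors the observed covariances equal the true-score covariances, so only the own-variance terms attenuate.
True-score variance = [1.4²·8.4²·0.86 + 2.4²·11²·0.56 + 0.8²·10.1²·0.92] + 345.266 = 569.297 + 345.266 = 914.563.
Reliability = 914.563 / 1245.81 = 0.734.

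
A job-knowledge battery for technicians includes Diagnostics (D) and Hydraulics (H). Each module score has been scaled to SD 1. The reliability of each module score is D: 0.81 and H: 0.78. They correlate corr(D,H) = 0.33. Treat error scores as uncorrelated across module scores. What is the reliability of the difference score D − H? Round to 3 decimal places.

0.694

Var(D−H) = 1 + 1 − 2·0.33 = 2 − 0.66 = 1.34.
Under uncorrelated errors the observed covariances equal the true-score covariances, so only the own-variance terms attenuate.
True-score variance = [0.81 + 0.78] − 0.66 = 1.59 − 0.66 = 0.93.
Reliability = 0.93 / 1.34 = 0.694.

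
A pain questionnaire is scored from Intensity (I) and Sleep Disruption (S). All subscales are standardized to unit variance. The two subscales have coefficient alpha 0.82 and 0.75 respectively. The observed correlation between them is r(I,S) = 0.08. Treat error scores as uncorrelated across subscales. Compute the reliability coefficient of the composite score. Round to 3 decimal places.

0.801

Var(I+S) = 2 + 2·[0.08] = 2 + 0.16 = 2.16.
With uncorrelated errors the cross-covariances are all true-score covariance, so they carry over unchanged; only the diagonal terms shrink to ρᵢσᵢ².
True-score variance = [0.82 + 0.75] + 0.16 = 1.57 + 0.16 = 1.73.
Reliability = 1.73 / 2.16 = 0.801.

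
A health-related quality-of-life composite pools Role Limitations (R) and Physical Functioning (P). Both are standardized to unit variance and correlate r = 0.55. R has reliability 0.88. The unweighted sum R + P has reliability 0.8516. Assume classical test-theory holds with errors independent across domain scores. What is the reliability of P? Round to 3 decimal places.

0.660

Var(R+P) = 2 + 2·0.55 = 3.100.
True-score variance = ρ_R + ρ_P + 2·0.55, so 0.8516 = (0.88 + ρ_P + 1.10) / 3.100.
ρ_P = 0.8516·3.100 − 0.88 − 1.10 = 0.660.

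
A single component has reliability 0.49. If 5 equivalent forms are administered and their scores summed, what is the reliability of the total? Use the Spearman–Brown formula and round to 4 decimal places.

0.8277

ρ_k = kρ / (1 + (k−1)ρ) = 5·0.49 / (1 + 4·0.49) = 2.450 / 2.960 = 0.8277.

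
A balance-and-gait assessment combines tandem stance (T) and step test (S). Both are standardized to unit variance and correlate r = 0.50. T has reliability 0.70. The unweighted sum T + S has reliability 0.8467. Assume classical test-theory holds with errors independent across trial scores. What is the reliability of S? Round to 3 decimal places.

Var(T+S) = 2 + 2·0.50 = 3.000.
True-score variance = ρ_T + ρ_S + 2·0.50, so 0.8467 = (0.70 + ρ_S + 1.00) / 3.000.
ρ_S = 0.8467·3.000 − 0.70 − 1.00 = 0.840.

0.840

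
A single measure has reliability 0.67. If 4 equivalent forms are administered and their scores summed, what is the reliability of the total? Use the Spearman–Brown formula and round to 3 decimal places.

0.890

ρ_k = kρ / (1 + (k−1)ρ) = 4·0.67 / (1 + 3·0.67) = 2.680 / 3.010 = 0.890.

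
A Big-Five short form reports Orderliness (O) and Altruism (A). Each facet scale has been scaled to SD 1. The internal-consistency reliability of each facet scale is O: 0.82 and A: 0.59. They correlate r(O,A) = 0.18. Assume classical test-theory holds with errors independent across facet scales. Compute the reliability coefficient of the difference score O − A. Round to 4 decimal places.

Var(O−A) = 1 + 1 − 2·0.18 = 2 − 0.36 = 1.64.
With uncorrelated errors the cross-covariances are all true-score covariance, so they carry over unchanged; only the diagonal terms shrink to ρᵢσᵢ².
True-score variance = [0.82 + 0.59] − 0.36 = 1.41 − 0.36 = 1.05.
Reliability = 1.05 / 1.64 = 0.6402.

0.6402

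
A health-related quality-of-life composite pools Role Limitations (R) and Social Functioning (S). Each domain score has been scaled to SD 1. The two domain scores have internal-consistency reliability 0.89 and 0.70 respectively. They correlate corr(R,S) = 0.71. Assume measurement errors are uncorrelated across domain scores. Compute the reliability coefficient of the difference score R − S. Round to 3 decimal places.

0.293

Var(R−S) = 1 + 1 − 2·0.71 = 2 − 1.42 = 0.58.
With uncorrelated errors the cross-covariances are all true-score covariance, so they carry over unchanged; only the diagonal terms shrink to ρᵢσᵢ².
True-score variance = [0.89 + 0.70] − 1.42 = 1.59 − 1.42 = 0.17.
Reliability = 0.17 / 0.58 = 0.293.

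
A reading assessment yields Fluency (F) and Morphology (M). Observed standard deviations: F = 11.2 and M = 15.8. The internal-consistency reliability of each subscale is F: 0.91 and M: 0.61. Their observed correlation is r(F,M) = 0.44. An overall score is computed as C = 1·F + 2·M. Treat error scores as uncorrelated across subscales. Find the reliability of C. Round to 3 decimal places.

0.721

Var(C) = 11.2² + 2²·15.8² + 2·[2·11.2·15.8·0.44] = 1124 + 311.45 = 1435.45.
Under uncorrelated errors the observed covariances equal the true-score covariances, so only the own-variance terms attenuate.
True-score variance = [11.2²·0.91 + 2²·15.8²·0.61] + 311.45 = 723.272 + 311.45 = 1034.72.
Reliability = 1034.72 / 1435.45 = 0.721.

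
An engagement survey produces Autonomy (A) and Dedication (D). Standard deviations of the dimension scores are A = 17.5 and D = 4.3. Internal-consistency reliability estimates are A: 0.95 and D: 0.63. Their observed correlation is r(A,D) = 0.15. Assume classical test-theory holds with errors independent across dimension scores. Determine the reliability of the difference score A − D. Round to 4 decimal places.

Var(A−D) = 17.5² + 4.3² − 2·17.5·4.3·0.15 = 324.74 − 22.575 = 302.165.
With uncorrelated errors the cross-covariances are all true-score covariance, so they carry over unchanged; only the diagonal terms shrink to ρᵢσᵢ².
True-score variance = [17.5²·0.95 + 4.3²·0.63] − 22.575 = 302.586 − 22.575 = 280.011.
Reliability = 280.011 / 302.165 = 0.9267.

0.9267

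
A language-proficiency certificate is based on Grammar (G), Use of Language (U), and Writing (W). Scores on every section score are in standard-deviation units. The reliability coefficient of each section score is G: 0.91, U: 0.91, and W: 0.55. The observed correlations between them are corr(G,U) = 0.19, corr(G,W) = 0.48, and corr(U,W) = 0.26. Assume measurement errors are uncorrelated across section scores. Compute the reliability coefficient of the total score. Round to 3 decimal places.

0.870

Var(G+U+W) = 3 + 2·[0.19 + 0.48 + 0.26] = 3 + 1.86 = 4.86.
Under uncorrelated errors the observed covariances equal the true-score covariances, so only the own-variance terms attenuate.
True-score variance = [0.91 + 0.91 + 0.55] + 1.86 = 2.37 + 1.86 = 4.23.
Reliability = 4.23 / 4.86 = 0.870.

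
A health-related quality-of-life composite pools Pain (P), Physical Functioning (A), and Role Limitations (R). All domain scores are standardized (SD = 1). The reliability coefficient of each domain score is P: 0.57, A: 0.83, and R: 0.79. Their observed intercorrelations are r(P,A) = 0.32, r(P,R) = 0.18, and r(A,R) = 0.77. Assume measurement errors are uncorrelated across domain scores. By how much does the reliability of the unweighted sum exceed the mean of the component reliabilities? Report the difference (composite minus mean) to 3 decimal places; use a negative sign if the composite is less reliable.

0.124

Var(sum) = 3 + 2.54 = 5.54; true-score variance = 2.19 + 2.54 = 4.73; composite reliability = 0.8538.
Mean component reliability = 0.7300.
Difference = 0.8538 − 0.7300 = 0.124.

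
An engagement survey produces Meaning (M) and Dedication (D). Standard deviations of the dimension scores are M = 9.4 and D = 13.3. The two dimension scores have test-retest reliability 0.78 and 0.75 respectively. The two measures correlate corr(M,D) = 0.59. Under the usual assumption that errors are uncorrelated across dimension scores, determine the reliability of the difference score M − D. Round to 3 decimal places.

Var(M−D) = 9.4² + 13.3² − 2·9.4·13.3·0.59 = 265.25 − 147.524 = 117.726.
Because errors are independent across components, Cov(Tᵢ,Tⱼ) = Cov(Xᵢ,Xⱼ); the off-diagonal part of the true-score variance is the same as above.
True-score variance = [9.4²·0.78 + 13.3²·0.75] − 147.524 = 201.588 − 147.524 = 54.0647.
Reliability = 54.0647 / 117.726 = 0.459.

0.459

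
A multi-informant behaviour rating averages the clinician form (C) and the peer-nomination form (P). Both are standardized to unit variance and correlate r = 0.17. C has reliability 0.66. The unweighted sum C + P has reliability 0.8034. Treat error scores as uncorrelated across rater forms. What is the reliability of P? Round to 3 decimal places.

Var(C+P) = 2 + 2·0.17 = 2.340.
True-score variance = ρ_C + ρ_P + 2·0.17, so 0.8034 = (0.66 + ρ_P + 0.34) / 2.340.
ρ_P = 0.8034·2.340 − 0.66 − 0.34 = 0.880.

0.880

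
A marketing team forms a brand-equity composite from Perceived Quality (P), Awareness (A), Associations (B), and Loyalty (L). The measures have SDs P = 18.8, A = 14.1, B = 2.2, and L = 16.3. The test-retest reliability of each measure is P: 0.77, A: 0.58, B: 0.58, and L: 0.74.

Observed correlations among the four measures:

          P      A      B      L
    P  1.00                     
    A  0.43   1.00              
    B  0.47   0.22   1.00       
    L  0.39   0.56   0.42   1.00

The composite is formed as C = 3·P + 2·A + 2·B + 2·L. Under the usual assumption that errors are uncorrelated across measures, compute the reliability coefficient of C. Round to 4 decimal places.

0.8548

Var(C) = 3²·18.8² + 2²·14.1² + 2²·2.2² + 2²·16.3² + 2·[6·18.8·14.1·0.43 + 6·18.8·2.2·0.47 + 6·18.8·16.3·0.39 + 4·14.1·2.2·0.22 + 4·14.1·16.3·0.56 + 4·2.2·16.3·0.42] = 5058.32 + 4239.95 = 9298.27.
Because errors are independent across components, Cov(Tᵢ,Tⱼ) = Cov(Xᵢ,Xⱼ); the off-diagonal part of the true-score variance is the same as above.
True-score variance = [3²·18.8²·0.77 + 2²·14.1²·0.58 + 2²·2.2²·0.58 + 2²·16.3²·0.74] + 4239.95 = 3708.25 + 4239.95 = 7948.2.
Reliability = 7948.2 / 9298.27 = 0.8548.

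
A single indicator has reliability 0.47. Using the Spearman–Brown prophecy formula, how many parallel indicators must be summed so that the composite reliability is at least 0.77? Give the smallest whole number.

k ≥ ρ*(1−ρ₁)/(ρ₁(1−ρ*)) = 0.77·0.53 / (0.47·0.23) = 3.775.
Smallest integer k = 4.

4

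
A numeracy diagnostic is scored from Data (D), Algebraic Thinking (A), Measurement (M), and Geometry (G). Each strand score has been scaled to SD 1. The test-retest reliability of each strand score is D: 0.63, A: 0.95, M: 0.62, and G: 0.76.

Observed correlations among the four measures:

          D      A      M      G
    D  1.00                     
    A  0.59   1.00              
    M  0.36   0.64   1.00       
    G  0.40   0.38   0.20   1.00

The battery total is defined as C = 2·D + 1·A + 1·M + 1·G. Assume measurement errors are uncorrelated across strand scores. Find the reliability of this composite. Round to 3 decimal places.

0.855

Var(C) = 2² + 1 + 1 + 1 + 2·[2·0.59 + 2·0.36 + 2·0.40 + 0.64 + 0.38 + 0.20] = 7 + 7.84 = 14.84.
Because errors are independent across components, Cov(Tᵢ,Tⱼ) = Cov(Xᵢ,Xⱼ); the off-diagonal part of the true-score variance is the same as above.
True-score variance = [2²·0.63 + 0.95 + 0.62 + 0.76] + 7.84 = 4.85 + 7.84 = 12.69.
Reliability = 12.69 / 14.84 = 0.855.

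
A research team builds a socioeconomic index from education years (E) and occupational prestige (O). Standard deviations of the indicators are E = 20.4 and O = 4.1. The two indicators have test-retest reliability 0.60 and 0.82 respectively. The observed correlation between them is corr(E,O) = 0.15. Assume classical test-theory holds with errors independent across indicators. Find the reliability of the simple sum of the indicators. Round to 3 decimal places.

Var(E+O) = 20.4² + 4.1² + 2·[20.4·4.1·0.15] = 432.97 + 25.092 = 458.062.
Because errors are independent across components, Cov(Tᵢ,Tⱼ) = Cov(Xᵢ,Xⱼ); the off-diagonal part of the true-score variance is the same as above.
True-score variance = [20.4²·0.60 + 4.1²·0.82] + 25.092 = 263.48 + 25.092 = 288.572.
Reliability = 288.572 / 458.062 = 0.630.

0.630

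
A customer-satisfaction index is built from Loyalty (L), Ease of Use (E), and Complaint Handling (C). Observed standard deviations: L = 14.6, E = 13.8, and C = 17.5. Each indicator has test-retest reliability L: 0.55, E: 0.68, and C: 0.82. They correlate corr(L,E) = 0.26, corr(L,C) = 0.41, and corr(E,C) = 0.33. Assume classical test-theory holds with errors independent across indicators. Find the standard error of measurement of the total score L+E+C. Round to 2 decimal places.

14.56

Var(total) = 709.85 + 473.67 = 1183.52.
True-score variance = 497.862 + 473.67 = 971.532, so reliability = 0.8209.
Error variance = 1183.52 − 971.532 = 211.988; SEM = √211.988 = 14.56.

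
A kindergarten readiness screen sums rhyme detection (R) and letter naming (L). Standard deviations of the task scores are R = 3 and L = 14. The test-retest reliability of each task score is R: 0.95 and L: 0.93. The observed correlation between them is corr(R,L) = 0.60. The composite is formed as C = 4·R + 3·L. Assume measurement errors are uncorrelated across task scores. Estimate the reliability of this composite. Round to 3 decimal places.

0.948

Var(C) = 4²·3² + 3²·14² + 2·[12·3·14·0.60] = 1908 + 604.8 = 2512.8.
Because errors are independent across components, Cov(Tᵢ,Tⱼ) = Cov(Xᵢ,Xⱼ); the off-diagonal part of the true-score variance is the same as above.
True-score variance = [4²·3²·0.95 + 3²·14²·0.93] + 604.8 = 1777.32 + 604.8 = 2382.12.
Reliability = 2382.12 / 2512.8 = 0.948.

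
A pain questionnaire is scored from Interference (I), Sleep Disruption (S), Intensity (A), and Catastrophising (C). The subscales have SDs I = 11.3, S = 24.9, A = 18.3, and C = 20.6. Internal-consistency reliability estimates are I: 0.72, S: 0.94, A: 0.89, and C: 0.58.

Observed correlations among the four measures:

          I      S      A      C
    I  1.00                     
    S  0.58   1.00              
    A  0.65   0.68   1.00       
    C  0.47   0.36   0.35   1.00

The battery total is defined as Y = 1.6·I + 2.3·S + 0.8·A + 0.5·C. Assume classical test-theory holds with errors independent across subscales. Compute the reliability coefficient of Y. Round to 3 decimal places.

Var(Y) = 1.6²·11.3² + 2.3²·24.9² + 0.8²·18.3² + 0.5²·20.6² + 2·[3.68·11.3·24.9·0.58 + 1.28·11.3·18.3·0.65 + 0.8·11.3·20.6·0.47 + 1.84·24.9·18.3·0.68 + 1.15·24.9·20.6·0.36 + 0.4·18.3·20.6·0.35] = 3927.16 + 3390.8 = 7317.96.
Under uncorrelated errors the observed covariances equal the true-score covariances, so only the own-variance terms attenuate.
True-score variance = [1.6²·11.3²·0.72 + 2.3²·24.9²·0.94 + 0.8²·18.3²·0.89 + 0.5²·20.6²·0.58] + 3390.8 = 3570.71 + 3390.8 = 6961.5.
Reliability = 6961.5 / 7317.96 = 0.951.

0.951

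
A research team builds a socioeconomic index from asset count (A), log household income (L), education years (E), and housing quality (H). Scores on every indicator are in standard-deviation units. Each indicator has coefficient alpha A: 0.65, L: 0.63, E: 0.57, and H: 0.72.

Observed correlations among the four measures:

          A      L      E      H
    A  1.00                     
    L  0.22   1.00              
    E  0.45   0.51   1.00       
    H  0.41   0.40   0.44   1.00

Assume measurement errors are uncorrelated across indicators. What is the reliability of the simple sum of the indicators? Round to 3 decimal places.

Var(A+L+E+H) = 4 + 2·[0.22 + 0.45 + 0.41 + 0.51 + 0.40 + 0.44] = 4 + 4.86 = 8.86.
Under uncorrelated errors the observed covariances equal the true-score covariances, so only the own-variance terms attenuate.
True-score variance = [0.65 + 0.63 + 0.57 + 0.72] + 4.86 = 2.57 + 4.86 = 7.43.
Reliability = 7.43 / 8.86 = 0.839.

0.839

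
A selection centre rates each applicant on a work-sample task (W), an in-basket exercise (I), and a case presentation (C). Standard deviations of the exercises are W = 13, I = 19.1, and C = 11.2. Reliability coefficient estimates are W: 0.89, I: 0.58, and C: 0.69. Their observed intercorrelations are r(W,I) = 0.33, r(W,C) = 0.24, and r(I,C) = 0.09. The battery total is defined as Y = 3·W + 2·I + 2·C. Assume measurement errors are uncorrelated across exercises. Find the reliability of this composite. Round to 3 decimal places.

0.814

Var(Y) = 3²·13² + 2²·19.1² + 2²·11.2² + 2·[6·13·19.1·0.33 + 6·13·11.2·0.24 + 4·19.1·11.2·0.09] = 3482 + 1556.62 = 5038.62.
Under uncorrelated errors the observed covariances equal the true-score covariances, so only the own-variance terms attenuate.
True-score variance = [3²·13²·0.89 + 2²·19.1²·0.58 + 2²·11.2²·0.69] + 1556.62 = 2546.26 + 1556.62 = 4102.88.
Reliability = 4102.88 / 5038.62 = 0.814.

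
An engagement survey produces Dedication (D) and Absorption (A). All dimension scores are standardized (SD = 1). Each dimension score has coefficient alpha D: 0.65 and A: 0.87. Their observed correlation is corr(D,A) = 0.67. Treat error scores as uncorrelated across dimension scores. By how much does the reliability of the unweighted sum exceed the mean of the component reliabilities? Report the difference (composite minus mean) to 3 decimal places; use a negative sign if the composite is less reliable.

0.096

Var(sum) = 2 + 1.34 = 3.34; true-score variance = 1.52 + 1.34 = 2.86; composite reliability = 0.8563.
Mean component reliability = 0.7600.
Difference = 0.8563 − 0.7600 = 0.096.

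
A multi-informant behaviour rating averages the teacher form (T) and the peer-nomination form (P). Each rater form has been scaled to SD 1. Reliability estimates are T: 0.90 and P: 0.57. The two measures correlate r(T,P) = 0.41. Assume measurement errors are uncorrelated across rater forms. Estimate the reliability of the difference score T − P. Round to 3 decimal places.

Var(T−P) = 1 + 1 − 2·0.41 = 2 − 0.82 = 1.18.
With uncorrelated errors the cross-covariances are all true-score covariance, so they carry over unchanged; only the diagonal terms shrink to ρᵢσᵢ².
True-score variance = [0.90 + 0.57] − 0.82 = 1.47 − 0.82 = 0.65.
Reliability = 0.65 / 1.18 = 0.551.

0.551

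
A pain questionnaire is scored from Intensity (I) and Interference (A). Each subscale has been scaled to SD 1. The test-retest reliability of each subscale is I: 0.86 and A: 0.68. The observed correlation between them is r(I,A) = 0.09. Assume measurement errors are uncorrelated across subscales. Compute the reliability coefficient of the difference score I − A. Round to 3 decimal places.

0.747

Var(I−A) = 1 + 1 − 2·0.09 = 2 − 0.18 = 1.82.
Because errors are independent across components, Cov(Tᵢ,Tⱼ) = Cov(Xᵢ,Xⱼ); the off-diagonal part of the true-score variance is the same as above.
True-score variance = [0.86 + 0.68] − 0.18 = 1.54 − 0.18 = 1.36.
Reliability = 1.36 / 1.82 = 0.747.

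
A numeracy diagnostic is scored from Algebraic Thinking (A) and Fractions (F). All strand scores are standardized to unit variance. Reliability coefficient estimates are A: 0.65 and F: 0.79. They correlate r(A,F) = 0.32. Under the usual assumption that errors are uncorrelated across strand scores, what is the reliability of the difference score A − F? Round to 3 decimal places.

Var(A−F) = 1 + 1 − 2·0.32 = 2 − 0.64 = 1.36.
Under uncorrelated errors the observed covariances equal the true-score covariances, so only the own-variance terms attenuate.
True-score variance = [0.65 + 0.79] − 0.64 = 1.44 − 0.64 = 0.8.
Reliability = 0.8 / 1.36 = 0.588.

0.588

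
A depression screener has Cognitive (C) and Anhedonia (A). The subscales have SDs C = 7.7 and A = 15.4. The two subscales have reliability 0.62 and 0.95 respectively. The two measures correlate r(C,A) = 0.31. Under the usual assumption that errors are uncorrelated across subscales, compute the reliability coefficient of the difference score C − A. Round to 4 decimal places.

0.8457

Var(C−A) = 7.7² + 15.4² − 2·7.7·15.4·0.31 = 296.45 − 73.5196 = 222.93.
Under uncorrelated errors the observed covariances equal the true-score covariances, so only the own-variance terms attenuate.
True-score variance = [7.7²·0.62 + 15.4²·0.95] − 73.5196 = 262.062 − 73.5196 = 188.542.
Reliability = 188.542 / 222.93 = 0.8457.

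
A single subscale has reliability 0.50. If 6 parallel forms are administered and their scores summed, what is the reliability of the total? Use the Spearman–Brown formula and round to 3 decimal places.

0.857

ρ_k = kρ / (1 + (k−1)ρ) = 6·0.50 / (1 + 5·0.50) = 3.000 / 3.500 = 0.857.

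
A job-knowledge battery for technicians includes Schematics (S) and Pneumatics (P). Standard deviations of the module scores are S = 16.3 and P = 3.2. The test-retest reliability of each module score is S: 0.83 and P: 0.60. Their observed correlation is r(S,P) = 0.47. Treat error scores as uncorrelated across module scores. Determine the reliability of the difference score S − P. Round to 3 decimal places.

Var(S−P) = 16.3² + 3.2² − 2·16.3·3.2·0.47 = 275.93 − 49.0304 = 226.9.
Under uncorrelated errors the observed covariances equal the true-score covariances, so only the own-variance terms attenuate.
True-score variance = [16.3²·0.83 + 3.2²·0.60] − 49.0304 = 226.667 − 49.0304 = 177.636.
Reliability = 177.636 / 226.9 = 0.783.

0.783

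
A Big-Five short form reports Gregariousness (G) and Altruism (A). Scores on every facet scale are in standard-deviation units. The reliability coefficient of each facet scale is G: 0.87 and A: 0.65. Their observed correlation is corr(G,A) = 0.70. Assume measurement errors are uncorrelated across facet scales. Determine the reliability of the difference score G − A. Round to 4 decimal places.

0.2000

Var(G−A) = 1 + 1 − 2·0.70 = 2 − 1.4 = 0.6.
Because errors are independent across components, Cov(Tᵢ,Tⱼ) = Cov(Xᵢ,Xⱼ); the off-diagonal part of the true-score variance is the same as above.
True-score variance = [0.87 + 0.65] − 1.4 = 1.52 − 1.4 = 0.12.
Reliability = 0.12 / 0.6 = 0.2000.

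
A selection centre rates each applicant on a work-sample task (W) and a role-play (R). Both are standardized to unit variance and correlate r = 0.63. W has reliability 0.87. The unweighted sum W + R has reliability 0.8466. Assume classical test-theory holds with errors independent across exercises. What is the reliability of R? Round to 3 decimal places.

Var(W+R) = 2 + 2·0.63 = 3.260.
True-score variance = ρ_W + ρ_R + 2·0.63, so 0.8466 = (0.87 + ρ_R + 1.26) / 3.260.
ρ_R = 0.8466·3.260 − 0.87 − 1.26 = 0.630.

0.630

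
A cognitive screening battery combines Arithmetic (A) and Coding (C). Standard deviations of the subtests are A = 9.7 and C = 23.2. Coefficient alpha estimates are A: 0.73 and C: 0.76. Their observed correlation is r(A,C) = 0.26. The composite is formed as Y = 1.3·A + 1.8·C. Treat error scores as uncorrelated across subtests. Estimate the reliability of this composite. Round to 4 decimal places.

Var(Y) = 1.3²·9.7² + 1.8²·23.2² + 2·[2.34·9.7·23.2·0.26] = 1902.91 + 273.829 = 2176.74.
With uncorrelated errors the cross-covariances are all true-score covariance, so they carry over unchanged; only the diagonal terms shrink to ρᵢσᵢ².
True-score variance = [1.3²·9.7²·0.73 + 1.8²·23.2²·0.76] + 273.829 = 1441.44 + 273.829 = 1715.27.
Reliability = 1715.27 / 2176.74 = 0.7880.

0.7880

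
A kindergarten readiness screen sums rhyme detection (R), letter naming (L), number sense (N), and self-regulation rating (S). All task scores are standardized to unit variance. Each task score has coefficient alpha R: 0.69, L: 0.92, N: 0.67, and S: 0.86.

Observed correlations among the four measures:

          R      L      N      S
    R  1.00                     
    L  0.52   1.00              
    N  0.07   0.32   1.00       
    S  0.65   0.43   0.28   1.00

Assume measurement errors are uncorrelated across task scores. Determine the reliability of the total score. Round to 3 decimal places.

0.899

Var(R+L+N+S) = 4 + 2·[0.52 + 0.07 + 0.65 + 0.32 + 0.43 + 0.28] = 4 + 4.54 = 8.54.
With uncorrelated errors the cross-covariances are all true-score covariance, so they carry over unchanged; only the diagonal terms shrink to ρᵢσᵢ².
True-score variance = [0.69 + 0.92 + 0.67 + 0.86] + 4.54 = 3.14 + 4.54 = 7.68.
Reliability = 7.68 / 8.54 = 0.899.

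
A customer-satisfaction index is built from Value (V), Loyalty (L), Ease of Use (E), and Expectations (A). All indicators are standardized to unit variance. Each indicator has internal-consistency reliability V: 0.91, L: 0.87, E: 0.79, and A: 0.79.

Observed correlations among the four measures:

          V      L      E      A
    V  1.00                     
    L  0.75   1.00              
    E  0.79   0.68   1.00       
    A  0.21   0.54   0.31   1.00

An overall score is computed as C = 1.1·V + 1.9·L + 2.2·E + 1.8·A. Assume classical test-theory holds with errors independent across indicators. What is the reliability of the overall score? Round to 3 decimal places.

Var(C) = 1.1² + 1.9² + 2.2² + 1.8² + 2·[2.09·0.75 + 2.42·0.79 + 1.98·0.21 + 4.18·0.68 + 3.42·0.54 + 3.96·0.31] = 12.9 + 19.6238 = 32.5238.
Under uncorrelated errors the observed covariances equal the true-score covariances, so only the own-variance terms attenuate.
True-score variance = [1.1²·0.91 + 1.9²·0.87 + 2.2²·0.79 + 1.8²·0.79] + 19.6238 = 10.625 + 19.6238 = 30.2488.
Reliability = 30.2488 / 32.5238 = 0.930.

0.930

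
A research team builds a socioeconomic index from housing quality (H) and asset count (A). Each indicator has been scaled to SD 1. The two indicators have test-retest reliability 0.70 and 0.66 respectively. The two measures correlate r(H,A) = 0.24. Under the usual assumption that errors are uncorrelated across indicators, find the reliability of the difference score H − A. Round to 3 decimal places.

0.579

Var(H−A) = 1 + 1 − 2·0.24 = 2 − 0.48 = 1.52.
Because errors are independent across components, Cov(Tᵢ,Tⱼ) = Cov(Xᵢ,Xⱼ); the off-diagonal part of the true-score variance is the same as above.
True-score variance = [0.70 + 0.66] − 0.48 = 1.36 − 0.48 = 0.88.
Reliability = 0.88 / 1.52 = 0.579.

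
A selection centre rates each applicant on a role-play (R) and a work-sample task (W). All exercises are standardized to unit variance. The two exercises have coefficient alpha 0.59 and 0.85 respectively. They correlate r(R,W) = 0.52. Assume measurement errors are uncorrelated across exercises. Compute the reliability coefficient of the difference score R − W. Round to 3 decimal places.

Var(R−W) = 1 + 1 − 2·0.52 = 2 − 1.04 = 0.96.
Under uncorrelated errors the observed covariances equal the true-score covariances, so only the own-variance terms attenuate.
True-score variance = [0.59 + 0.85] − 1.04 = 1.44 − 1.04 = 0.4.
Reliability = 0.4 / 0.96 = 0.417.

0.417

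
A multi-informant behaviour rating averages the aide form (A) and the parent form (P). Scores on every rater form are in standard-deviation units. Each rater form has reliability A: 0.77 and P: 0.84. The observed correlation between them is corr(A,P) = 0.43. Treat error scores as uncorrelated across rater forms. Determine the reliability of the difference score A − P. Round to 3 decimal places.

Var(A−P) = 1 + 1 − 2·0.43 = 2 − 0.86 = 1.14.
With uncorrelated errors the cross-covariances are all true-score covariance, so they carry over unchanged; only the diagonal terms shrink to ρᵢσᵢ².
True-score variance = [0.77 + 0.84] − 0.86 = 1.61 − 0.86 = 0.75.
Reliability = 0.75 / 1.14 = 0.658.

0.658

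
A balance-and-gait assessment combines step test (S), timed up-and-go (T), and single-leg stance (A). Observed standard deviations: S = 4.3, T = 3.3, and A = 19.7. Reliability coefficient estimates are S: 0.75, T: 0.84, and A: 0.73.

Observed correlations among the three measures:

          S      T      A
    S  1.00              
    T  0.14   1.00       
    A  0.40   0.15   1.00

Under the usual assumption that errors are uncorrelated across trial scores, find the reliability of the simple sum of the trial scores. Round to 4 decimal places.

Var(S+T+A) = 4.3² + 3.3² + 19.7² + 2·[4.3·3.3·0.14 + 4.3·19.7·0.40 + 3.3·19.7·0.15] = 417.47 + 91.2442 = 508.714.
With uncorrelated errors the cross-covariances are all true-score covariance, so they carry over unchanged; only the diagonal terms shrink to ρᵢσᵢ².
True-score variance = [4.3²·0.75 + 3.3²·0.84 + 19.7²·0.73] + 91.2442 = 306.321 + 91.2442 = 397.565.
Reliability = 397.565 / 508.714 = 0.7815.

0.7815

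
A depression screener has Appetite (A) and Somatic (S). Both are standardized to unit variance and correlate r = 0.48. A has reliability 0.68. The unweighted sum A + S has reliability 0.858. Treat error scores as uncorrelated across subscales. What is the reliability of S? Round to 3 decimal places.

0.900

Var(A+S) = 2 + 2·0.48 = 2.960.
True-score variance = ρ_A + ρ_S + 2·0.48, so 0.858 = (0.68 + ρ_S + 0.96) / 2.960.
ρ_S = 0.858·2.960 − 0.68 − 0.96 = 0.900.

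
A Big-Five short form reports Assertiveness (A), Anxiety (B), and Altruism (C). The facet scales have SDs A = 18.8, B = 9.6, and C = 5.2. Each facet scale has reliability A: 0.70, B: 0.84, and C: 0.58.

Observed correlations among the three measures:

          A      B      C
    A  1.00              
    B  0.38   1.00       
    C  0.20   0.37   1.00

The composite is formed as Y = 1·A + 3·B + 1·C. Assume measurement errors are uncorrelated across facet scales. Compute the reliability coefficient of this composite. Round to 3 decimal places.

0.859

Var(Y) = 18.8² + 3²·9.6² + 5.2² + 2·[3·18.8·9.6·0.38 + 18.8·5.2·0.20 + 3·9.6·5.2·0.37] = 1209.92 + 561.421 = 1771.34.
With uncorrelated errors the cross-covariances are all true-score covariance, so they carry over unchanged; only the diagonal terms shrink to ρᵢσᵢ².
True-score variance = [18.8²·0.70 + 3²·9.6²·0.84 + 5.2²·0.58] + 561.421 = 959.821 + 561.421 = 1521.24.
Reliability = 1521.24 / 1771.34 = 0.859.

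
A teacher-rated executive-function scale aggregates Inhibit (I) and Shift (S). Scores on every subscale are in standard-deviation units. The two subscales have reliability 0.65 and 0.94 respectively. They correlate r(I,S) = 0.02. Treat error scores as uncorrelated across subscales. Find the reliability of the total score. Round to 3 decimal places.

Var(I+S) = 2 + 2·[0.02] = 2 + 0.04 = 2.04.
Because errors are independent across components, Cov(Tᵢ,Tⱼ) = Cov(Xᵢ,Xⱼ); the off-diagonal part of the true-score variance is the same as above.
True-score variance = [0.65 + 0.94] + 0.04 = 1.59 + 0.04 = 1.63.
Reliability = 1.63 / 2.04 = 0.799.

0.799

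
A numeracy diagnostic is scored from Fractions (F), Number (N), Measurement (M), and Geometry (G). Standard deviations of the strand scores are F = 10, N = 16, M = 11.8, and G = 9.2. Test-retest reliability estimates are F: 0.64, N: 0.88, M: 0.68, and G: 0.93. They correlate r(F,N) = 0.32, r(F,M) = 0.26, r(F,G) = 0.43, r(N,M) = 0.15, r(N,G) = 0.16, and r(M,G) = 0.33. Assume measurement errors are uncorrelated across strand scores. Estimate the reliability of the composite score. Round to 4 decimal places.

Var(F+N+M+G) = 10² + 16² + 11.8² + 9.2² + 2·[10·16·0.32 + 10·11.8·0.26 + 10·9.2·0.43 + 16·11.8·0.15 + 16·9.2·0.16 + 11.8·9.2·0.33] = 579.88 + 418.274 = 998.154.
Under uncorrelated errors the observed covariances equal the true-score covariances, so only the own-variance terms attenuate.
True-score variance = [10²·0.64 + 16²·0.88 + 11.8²·0.68 + 9.2²·0.93] + 418.274 = 462.678 + 418.274 = 880.952.
Reliability = 880.952 / 998.154 = 0.8826.

0.8826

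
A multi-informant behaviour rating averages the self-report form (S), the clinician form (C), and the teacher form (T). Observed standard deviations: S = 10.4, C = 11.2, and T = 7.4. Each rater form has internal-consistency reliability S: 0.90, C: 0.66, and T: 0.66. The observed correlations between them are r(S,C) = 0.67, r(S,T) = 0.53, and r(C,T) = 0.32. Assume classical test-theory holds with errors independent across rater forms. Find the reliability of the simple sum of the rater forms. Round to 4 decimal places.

0.8755

Var(S+C+T) = 10.4² + 11.2² + 7.4² + 2·[10.4·11.2·0.67 + 10.4·7.4·0.53 + 11.2·7.4·0.32] = 288.36 + 290.704 = 579.064.
Under uncorrelated errors the observed covariances equal the true-score covariances, so only the own-variance terms attenuate.
True-score variance = [10.4²·0.90 + 11.2²·0.66 + 7.4²·0.66] + 290.704 = 216.276 + 290.704 = 506.98.
Reliability = 506.98 / 579.064 = 0.8755.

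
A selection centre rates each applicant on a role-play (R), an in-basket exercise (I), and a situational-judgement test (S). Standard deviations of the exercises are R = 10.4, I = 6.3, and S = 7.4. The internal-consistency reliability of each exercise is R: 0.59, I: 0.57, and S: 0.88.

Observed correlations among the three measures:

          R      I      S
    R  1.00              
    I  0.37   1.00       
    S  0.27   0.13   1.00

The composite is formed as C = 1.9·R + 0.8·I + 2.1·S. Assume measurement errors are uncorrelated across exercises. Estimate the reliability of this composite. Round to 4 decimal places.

Var(C) = 1.9²·10.4² + 0.8²·6.3² + 2.1²·7.4² + 2·[1.52·10.4·6.3·0.37 + 3.99·10.4·7.4·0.27 + 1.68·6.3·7.4·0.13] = 657.351 + 259.879 = 917.229.
Because errors are independent across components, Cov(Tᵢ,Tⱼ) = Cov(Xᵢ,Xⱼ); the off-diagonal part of the true-score variance is the same as above.
True-score variance = [1.9²·10.4²·0.59 + 0.8²·6.3²·0.57 + 2.1²·7.4²·0.88] + 259.879 = 457.362 + 259.879 = 717.24.
Reliability = 717.24 / 917.229 = 0.7820.

0.7820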